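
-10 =-10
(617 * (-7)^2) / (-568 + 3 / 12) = -120932 / 2271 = -53.25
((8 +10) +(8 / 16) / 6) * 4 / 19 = 217 / 57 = 3.81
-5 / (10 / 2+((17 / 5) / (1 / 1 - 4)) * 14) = 75 / 163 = 0.46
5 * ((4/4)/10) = 1/2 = 0.50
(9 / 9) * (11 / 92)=11 / 92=0.12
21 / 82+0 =21 / 82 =0.26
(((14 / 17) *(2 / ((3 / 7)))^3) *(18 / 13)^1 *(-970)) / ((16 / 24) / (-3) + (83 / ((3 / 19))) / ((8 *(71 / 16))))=-396856488 / 51493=-7707.00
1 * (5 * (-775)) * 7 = -27125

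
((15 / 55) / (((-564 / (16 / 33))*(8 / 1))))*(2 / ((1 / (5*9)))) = -15 / 5687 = -0.00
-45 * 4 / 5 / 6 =-6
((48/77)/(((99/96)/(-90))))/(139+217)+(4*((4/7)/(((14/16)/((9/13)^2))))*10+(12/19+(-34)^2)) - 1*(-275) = 2446688332329/1694383691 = 1444.00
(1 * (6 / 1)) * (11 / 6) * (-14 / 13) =-154 / 13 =-11.85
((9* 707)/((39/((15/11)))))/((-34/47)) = -1495305/4862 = -307.55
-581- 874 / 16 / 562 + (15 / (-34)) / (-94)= -2087460927 / 3592304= -581.09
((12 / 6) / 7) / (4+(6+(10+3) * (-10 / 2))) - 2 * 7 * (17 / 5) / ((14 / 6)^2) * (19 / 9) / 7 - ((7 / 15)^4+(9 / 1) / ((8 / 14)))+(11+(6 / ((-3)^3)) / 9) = -271560727 / 36382500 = -7.46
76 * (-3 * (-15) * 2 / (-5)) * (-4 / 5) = 5472 / 5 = 1094.40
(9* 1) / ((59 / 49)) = 441 / 59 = 7.47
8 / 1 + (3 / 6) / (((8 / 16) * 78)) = 625 / 78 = 8.01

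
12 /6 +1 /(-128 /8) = 31 /16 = 1.94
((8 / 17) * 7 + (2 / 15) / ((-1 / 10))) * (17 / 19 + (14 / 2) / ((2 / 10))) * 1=68200 / 969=70.38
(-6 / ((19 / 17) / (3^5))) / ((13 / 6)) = -148716 / 247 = -602.09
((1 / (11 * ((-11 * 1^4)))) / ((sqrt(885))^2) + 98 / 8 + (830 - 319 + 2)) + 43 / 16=904546979 / 1713360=527.94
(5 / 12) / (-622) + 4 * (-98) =-2925893 / 7464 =-392.00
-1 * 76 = -76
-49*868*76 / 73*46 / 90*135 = -223037808 / 73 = -3055312.44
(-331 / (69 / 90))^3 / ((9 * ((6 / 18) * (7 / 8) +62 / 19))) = -49610097288000 / 19722707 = -2515379.72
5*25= 125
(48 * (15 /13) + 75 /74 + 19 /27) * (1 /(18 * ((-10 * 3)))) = -1483163 /14025960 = -0.11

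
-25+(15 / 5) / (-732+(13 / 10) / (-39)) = -549115 / 21961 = -25.00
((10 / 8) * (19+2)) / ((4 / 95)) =9975 / 16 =623.44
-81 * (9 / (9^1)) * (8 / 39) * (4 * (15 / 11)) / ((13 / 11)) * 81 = -1049760 / 169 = -6211.60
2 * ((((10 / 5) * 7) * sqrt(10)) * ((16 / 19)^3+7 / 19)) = 185444 * sqrt(10) / 6859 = 85.50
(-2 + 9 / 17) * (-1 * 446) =11150 / 17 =655.88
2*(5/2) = 5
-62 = -62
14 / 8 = 7 / 4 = 1.75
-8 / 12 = -2 / 3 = -0.67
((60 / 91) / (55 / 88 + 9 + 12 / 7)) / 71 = 96 / 117221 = 0.00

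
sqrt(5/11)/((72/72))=sqrt(55)/11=0.67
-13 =-13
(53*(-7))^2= 137641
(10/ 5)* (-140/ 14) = -20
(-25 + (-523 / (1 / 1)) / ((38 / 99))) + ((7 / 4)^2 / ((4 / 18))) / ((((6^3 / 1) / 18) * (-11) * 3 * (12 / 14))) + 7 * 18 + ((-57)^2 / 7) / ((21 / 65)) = 1376700443 / 7865088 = 175.04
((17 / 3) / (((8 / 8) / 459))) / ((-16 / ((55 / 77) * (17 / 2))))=-221085 / 224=-986.99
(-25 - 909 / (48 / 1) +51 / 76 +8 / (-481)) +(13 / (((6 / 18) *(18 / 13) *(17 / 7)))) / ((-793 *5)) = -98454637067 / 2274514320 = -43.29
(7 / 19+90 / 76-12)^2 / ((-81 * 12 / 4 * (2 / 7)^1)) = -1103263 / 701784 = -1.57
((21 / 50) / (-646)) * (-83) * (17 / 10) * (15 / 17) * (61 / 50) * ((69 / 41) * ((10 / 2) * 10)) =22008861 / 2648600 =8.31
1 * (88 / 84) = 1.05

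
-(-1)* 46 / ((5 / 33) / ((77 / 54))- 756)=-19481 / 320121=-0.06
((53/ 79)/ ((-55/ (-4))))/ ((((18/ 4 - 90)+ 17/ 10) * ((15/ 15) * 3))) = -212/ 1092333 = -0.00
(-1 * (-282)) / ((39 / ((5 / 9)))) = 470 / 117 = 4.02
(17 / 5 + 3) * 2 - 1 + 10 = 109 / 5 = 21.80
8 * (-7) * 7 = -392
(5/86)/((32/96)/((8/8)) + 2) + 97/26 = 14696/3913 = 3.76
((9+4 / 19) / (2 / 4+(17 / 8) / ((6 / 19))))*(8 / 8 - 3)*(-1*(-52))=-873600 / 6593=-132.50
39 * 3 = 117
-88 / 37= -2.38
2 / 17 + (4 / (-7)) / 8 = 11 / 238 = 0.05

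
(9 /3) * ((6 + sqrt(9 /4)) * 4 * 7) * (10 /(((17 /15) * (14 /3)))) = 20250 /17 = 1191.18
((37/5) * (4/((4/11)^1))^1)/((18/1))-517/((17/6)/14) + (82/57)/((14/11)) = -518682923/203490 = -2548.94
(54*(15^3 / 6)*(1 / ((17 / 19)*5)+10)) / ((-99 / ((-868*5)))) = 231430500 / 17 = 13613558.82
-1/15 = -0.07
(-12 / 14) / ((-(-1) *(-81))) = 2 / 189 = 0.01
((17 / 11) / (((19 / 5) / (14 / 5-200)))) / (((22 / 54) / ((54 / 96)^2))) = -62.29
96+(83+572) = 751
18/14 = 9/7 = 1.29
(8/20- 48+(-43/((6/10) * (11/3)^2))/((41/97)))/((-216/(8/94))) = 1493543/62955090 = 0.02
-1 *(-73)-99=-26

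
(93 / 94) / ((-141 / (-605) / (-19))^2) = 4096185775 / 622938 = 6575.59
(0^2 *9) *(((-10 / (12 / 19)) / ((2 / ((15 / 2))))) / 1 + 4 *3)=0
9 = 9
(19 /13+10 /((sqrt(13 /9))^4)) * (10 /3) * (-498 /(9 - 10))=1754620 /169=10382.37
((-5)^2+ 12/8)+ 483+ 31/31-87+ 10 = 867/2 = 433.50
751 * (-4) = -3004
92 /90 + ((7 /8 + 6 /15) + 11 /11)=3.30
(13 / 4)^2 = 10.56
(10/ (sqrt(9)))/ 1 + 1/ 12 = 41/ 12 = 3.42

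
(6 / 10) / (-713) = -3 / 3565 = -0.00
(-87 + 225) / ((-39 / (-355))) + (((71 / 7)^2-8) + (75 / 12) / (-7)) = 3440153 / 2548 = 1350.14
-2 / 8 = -1 / 4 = -0.25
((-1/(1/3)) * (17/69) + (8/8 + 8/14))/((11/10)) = 1340/1771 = 0.76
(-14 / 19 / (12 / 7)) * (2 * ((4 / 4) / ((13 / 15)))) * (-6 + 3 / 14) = 5.74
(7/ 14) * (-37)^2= 1369/ 2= 684.50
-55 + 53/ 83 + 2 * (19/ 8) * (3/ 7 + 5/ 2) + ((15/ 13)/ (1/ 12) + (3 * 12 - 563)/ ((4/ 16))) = -128981347/ 60424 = -2134.60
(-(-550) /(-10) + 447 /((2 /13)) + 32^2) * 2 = 7749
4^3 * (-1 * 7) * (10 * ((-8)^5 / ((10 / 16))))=234881024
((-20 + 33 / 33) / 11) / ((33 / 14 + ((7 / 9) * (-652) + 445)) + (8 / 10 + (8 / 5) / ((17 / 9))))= 40698 / 1369115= 0.03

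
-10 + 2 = -8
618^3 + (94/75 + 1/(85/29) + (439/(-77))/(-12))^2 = 4044312691197773569/17134810000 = 236029036.28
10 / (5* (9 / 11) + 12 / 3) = 110 / 89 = 1.24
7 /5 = 1.40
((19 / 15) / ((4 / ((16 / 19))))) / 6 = 2 / 45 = 0.04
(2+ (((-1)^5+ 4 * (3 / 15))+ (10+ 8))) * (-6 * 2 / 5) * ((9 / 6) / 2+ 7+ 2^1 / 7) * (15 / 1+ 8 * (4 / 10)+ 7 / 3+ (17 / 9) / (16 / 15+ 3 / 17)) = -93431151 / 11095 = -8421.01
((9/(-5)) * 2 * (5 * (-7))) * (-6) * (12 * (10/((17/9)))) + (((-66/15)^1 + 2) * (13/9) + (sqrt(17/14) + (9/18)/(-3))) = -24496253/510 + sqrt(238)/14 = -48030.77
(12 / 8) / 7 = 3 / 14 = 0.21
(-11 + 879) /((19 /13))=11284 /19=593.89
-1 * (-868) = 868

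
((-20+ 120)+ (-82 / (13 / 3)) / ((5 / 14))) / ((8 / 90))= 6876 / 13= 528.92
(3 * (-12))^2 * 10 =12960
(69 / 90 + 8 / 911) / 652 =21193 / 17819160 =0.00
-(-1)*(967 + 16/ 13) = 12587/ 13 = 968.23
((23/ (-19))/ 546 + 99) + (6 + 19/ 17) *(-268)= -1808.53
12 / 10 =1.20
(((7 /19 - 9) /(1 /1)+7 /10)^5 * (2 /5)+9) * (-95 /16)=74499.00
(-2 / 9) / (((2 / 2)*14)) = -1 / 63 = -0.02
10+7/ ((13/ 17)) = 249/ 13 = 19.15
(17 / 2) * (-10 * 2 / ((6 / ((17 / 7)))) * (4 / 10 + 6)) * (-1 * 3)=9248 / 7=1321.14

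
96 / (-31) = -96 / 31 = -3.10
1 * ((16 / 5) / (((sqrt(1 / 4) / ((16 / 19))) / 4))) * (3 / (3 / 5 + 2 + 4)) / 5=1.96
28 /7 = 4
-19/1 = -19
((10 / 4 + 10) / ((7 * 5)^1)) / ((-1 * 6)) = -5 / 84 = -0.06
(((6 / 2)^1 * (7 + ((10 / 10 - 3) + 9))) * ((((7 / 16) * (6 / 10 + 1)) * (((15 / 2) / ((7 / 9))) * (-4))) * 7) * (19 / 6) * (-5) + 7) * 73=9175516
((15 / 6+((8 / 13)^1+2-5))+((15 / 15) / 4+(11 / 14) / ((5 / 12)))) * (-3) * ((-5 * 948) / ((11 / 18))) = 52433406 / 1001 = 52381.02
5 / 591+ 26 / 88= 7903 / 26004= 0.30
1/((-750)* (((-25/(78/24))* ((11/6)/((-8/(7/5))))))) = -26/48125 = -0.00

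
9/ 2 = 4.50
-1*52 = -52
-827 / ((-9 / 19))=1745.89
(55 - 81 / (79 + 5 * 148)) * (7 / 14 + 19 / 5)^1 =107414 / 455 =236.07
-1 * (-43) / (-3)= -43 / 3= -14.33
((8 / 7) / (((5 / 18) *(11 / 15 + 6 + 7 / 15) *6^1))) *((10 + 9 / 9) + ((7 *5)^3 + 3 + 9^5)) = 203876 / 21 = 9708.38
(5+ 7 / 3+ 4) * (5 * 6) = 340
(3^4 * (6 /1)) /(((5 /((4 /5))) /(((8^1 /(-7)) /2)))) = -7776 /175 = -44.43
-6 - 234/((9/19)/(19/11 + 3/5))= -63562/55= -1155.67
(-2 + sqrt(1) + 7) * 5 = 30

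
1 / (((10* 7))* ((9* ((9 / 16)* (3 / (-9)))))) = -8 / 945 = -0.01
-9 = -9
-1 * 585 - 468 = -1053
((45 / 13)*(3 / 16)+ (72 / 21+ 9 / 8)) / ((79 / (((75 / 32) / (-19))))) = -0.01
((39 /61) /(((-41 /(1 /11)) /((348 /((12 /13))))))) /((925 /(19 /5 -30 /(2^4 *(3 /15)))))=3278769 /1017907000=0.00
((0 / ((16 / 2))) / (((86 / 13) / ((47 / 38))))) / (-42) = 0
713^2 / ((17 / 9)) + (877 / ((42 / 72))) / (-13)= 269020.88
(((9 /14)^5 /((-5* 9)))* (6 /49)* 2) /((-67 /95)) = 373977 /441419048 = 0.00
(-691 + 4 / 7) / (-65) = 4833 / 455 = 10.62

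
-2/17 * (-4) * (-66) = -528/17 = -31.06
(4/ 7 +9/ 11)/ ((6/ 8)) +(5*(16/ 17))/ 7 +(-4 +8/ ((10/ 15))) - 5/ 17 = 40177/ 3927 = 10.23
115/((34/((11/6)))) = 1265/204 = 6.20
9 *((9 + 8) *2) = 306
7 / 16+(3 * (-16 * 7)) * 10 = -53753 / 16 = -3359.56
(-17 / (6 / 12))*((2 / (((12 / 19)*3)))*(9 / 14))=-323 / 14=-23.07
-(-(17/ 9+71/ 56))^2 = -2531281/ 254016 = -9.97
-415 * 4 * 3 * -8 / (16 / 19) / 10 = 4731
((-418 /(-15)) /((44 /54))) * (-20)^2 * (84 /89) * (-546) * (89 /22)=-28519069.09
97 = 97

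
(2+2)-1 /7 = 27 /7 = 3.86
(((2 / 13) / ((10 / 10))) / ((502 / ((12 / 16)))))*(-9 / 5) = -27 / 65260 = -0.00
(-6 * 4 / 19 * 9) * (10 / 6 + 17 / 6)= -972 / 19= -51.16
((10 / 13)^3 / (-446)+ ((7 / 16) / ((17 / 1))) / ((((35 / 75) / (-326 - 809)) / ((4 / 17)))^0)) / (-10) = -3293517 / 1332612320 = -0.00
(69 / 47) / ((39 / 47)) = 23 / 13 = 1.77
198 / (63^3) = 22 / 27783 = 0.00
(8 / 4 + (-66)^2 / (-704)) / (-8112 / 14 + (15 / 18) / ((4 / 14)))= 1407 / 193708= 0.01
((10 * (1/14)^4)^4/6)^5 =95367431640625/363411940690896652650310714793910268632333035450156584625883757452920837947448029794533376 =0.00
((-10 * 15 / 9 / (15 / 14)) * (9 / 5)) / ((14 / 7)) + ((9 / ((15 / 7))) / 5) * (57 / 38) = -12.74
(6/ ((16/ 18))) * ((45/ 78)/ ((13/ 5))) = 2025/ 1352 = 1.50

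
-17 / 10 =-1.70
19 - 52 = -33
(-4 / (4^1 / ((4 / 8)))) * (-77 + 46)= 31 / 2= 15.50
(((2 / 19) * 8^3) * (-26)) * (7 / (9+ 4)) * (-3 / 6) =7168 / 19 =377.26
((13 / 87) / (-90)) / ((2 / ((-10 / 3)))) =13 / 4698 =0.00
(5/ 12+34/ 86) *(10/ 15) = 419/ 774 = 0.54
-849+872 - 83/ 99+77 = 9817/ 99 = 99.16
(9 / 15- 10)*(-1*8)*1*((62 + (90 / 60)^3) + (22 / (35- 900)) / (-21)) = 446522137 / 90825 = 4916.29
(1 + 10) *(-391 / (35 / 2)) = -8602 / 35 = -245.77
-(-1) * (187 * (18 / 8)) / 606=561 / 808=0.69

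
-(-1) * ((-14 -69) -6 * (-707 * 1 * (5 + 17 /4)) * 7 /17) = 16074.03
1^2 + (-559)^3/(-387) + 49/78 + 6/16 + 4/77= 32530670143/72072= 451363.50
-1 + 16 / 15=1 / 15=0.07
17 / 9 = 1.89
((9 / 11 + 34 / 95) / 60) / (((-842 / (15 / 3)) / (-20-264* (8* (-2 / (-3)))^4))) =1772128283 / 71271090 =24.86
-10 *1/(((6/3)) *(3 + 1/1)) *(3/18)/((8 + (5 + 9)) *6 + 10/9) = -15/9584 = -0.00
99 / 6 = 33 / 2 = 16.50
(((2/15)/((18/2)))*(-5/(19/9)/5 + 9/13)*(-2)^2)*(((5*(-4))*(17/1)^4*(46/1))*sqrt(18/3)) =-245885824*sqrt(6)/247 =-2438440.50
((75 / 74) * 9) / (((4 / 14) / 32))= 37800 / 37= 1021.62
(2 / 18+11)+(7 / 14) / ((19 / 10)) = 1945 / 171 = 11.37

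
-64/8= -8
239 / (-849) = -0.28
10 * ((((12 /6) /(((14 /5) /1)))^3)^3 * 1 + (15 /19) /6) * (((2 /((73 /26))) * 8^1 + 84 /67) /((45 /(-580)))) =-1814366563180400 /11250061034709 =-161.28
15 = 15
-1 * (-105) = 105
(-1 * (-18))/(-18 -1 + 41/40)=-720/719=-1.00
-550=-550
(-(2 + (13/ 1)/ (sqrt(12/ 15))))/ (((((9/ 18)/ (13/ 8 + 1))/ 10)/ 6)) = -5208.35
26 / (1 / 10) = 260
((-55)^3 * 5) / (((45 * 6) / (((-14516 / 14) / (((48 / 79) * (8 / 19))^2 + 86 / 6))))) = 221864.33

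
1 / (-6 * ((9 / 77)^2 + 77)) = -5929 / 2739684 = -0.00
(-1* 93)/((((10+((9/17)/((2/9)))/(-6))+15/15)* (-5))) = 6324/3605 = 1.75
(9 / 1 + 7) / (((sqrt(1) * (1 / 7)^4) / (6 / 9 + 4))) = 537824 / 3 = 179274.67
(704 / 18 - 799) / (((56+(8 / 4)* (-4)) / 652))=-1114757 / 108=-10321.82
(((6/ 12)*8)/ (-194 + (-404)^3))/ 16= -1/ 263757832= -0.00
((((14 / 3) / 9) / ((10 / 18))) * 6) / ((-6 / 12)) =-56 / 5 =-11.20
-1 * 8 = -8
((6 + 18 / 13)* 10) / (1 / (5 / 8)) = 600 / 13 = 46.15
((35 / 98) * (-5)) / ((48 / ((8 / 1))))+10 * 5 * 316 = 1327175 / 84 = 15799.70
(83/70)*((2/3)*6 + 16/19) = 3818/665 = 5.74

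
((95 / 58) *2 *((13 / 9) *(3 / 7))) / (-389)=-1235 / 236901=-0.01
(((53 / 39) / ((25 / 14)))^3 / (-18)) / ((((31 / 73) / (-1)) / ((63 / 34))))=52188236842 / 488454890625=0.11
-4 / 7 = -0.57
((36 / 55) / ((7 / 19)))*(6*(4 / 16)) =1026 / 385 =2.66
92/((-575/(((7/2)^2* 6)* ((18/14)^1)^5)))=-354294/8575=-41.32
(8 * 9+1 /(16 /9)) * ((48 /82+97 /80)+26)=105856497 /52480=2017.08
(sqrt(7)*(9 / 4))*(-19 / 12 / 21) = -19*sqrt(7) / 112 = -0.45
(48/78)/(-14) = -4/91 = -0.04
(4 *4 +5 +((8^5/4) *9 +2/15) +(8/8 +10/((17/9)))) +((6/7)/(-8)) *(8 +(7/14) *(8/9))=43883941/595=73754.52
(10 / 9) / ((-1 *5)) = -2 / 9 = -0.22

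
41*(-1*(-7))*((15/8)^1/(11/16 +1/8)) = 8610/13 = 662.31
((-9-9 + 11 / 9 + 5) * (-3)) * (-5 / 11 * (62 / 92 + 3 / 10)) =-11872 / 759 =-15.64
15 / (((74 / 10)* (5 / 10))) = 150 / 37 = 4.05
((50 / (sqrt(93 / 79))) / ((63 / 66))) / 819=1100 * sqrt(7347) / 1599507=0.06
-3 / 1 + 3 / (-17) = -54 / 17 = -3.18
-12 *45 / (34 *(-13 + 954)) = -270 / 15997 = -0.02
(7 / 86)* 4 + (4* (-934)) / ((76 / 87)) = -3493828 / 817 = -4276.41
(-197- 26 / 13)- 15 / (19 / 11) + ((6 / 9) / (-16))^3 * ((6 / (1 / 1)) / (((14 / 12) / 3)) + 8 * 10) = -95464805 / 459648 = -207.69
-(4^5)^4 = -1099511627776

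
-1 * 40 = -40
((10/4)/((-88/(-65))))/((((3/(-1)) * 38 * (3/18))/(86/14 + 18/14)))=-0.72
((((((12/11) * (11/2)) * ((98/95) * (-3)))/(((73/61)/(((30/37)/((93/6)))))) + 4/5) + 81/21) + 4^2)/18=368339689/334086690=1.10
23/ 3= 7.67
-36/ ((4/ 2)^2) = -9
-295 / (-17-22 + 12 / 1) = 295 / 27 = 10.93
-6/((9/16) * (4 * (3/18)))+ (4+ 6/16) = -93/8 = -11.62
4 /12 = 0.33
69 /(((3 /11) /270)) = 68310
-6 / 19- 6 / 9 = -56 / 57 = -0.98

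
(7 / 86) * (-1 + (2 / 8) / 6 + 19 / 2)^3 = 60305875 / 1188864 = 50.73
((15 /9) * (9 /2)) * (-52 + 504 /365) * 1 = -27714 /73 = -379.64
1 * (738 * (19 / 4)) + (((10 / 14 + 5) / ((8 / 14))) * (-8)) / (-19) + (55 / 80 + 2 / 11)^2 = 3510.47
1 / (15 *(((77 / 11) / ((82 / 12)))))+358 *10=3580.07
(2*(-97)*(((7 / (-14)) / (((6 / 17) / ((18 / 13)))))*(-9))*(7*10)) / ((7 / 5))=-2226150 / 13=-171242.31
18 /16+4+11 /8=13 /2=6.50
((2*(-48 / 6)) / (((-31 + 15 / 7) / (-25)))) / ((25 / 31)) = -1736 / 101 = -17.19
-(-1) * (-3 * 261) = -783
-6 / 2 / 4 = -3 / 4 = -0.75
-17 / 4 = -4.25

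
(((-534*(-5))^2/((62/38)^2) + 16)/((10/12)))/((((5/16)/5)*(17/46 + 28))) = 130629760768/72075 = 1812414.30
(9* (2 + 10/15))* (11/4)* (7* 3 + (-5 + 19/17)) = 19206/17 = 1129.76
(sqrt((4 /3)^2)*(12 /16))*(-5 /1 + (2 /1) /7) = -33 /7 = -4.71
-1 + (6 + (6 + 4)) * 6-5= 90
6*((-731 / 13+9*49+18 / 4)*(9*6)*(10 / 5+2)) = 6558408 / 13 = 504492.92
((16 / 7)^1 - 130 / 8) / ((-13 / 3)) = 1173 / 364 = 3.22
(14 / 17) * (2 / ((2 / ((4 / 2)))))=28 / 17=1.65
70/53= 1.32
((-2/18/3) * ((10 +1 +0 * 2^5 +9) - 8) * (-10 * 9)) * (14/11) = 50.91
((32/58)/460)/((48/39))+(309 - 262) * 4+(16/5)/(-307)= 769892743/4095380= 187.99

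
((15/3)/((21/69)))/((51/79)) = 9085/357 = 25.45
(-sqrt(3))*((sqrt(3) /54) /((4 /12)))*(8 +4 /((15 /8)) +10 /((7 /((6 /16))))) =-4481 /2520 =-1.78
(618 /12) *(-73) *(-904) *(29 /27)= 98559052 /27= 3650335.26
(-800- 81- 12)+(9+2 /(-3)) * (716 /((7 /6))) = 29549 /7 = 4221.29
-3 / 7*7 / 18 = -1 / 6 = -0.17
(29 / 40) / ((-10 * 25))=-29 / 10000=-0.00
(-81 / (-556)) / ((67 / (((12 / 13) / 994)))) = 243 / 120342586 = 0.00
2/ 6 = 1/ 3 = 0.33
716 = 716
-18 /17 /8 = -9 /68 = -0.13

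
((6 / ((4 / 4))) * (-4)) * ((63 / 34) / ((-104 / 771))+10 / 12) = 136879 / 442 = 309.68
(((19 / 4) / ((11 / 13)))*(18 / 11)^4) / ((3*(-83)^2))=2160756 / 1109480339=0.00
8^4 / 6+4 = 2060 / 3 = 686.67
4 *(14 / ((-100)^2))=7 / 1250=0.01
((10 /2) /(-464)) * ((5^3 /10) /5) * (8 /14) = -25 /1624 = -0.02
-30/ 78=-5/ 13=-0.38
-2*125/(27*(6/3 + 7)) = -250/243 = -1.03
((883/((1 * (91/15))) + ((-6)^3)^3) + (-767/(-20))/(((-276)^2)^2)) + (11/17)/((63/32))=-10077550.12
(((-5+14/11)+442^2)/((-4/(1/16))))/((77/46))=-49426149/27104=-1823.57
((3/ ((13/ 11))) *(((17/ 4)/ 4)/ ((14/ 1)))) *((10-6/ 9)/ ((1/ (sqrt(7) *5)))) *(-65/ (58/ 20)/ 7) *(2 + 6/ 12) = -116875 *sqrt(7)/ 1624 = -190.41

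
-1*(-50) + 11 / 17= 861 / 17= 50.65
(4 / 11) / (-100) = -1 / 275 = -0.00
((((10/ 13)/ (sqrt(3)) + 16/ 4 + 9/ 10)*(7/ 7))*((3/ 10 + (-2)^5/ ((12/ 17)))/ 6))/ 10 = -66199/ 18000- 1351*sqrt(3)/ 7020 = -4.01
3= 3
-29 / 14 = -2.07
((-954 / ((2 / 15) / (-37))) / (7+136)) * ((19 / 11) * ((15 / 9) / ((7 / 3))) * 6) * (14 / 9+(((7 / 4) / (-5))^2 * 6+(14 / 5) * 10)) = 415113.34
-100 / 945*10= -200 / 189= -1.06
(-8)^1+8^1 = 0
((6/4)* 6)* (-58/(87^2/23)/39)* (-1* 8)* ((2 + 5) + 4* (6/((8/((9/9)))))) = 3680/1131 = 3.25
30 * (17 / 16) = 255 / 8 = 31.88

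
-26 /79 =-0.33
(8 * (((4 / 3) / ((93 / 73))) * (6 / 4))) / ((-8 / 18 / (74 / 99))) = -21608 / 1023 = -21.12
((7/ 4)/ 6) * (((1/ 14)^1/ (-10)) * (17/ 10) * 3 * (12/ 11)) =-51/ 4400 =-0.01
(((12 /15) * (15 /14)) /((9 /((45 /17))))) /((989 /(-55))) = -1650 /117691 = -0.01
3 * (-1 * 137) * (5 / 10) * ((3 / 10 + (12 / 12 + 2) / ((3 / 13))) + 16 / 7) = -448401 / 140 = -3202.86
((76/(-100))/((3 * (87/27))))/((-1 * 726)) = 19/175450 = 0.00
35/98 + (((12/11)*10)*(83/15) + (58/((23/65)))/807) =174144491/2858394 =60.92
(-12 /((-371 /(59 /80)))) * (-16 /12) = -59 /1855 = -0.03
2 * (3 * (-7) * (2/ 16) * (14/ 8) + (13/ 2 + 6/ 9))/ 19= 13/ 48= 0.27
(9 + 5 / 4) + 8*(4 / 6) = 187 / 12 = 15.58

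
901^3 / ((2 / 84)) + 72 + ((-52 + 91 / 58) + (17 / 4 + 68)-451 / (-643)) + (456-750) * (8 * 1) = 2291356128311005 / 74588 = 30720171184.52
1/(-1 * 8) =-1/8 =-0.12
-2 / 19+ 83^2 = 130889 / 19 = 6888.89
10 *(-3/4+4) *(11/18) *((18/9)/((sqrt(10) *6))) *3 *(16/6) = 143 *sqrt(10)/27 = 16.75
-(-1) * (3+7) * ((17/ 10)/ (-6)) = -17/ 6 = -2.83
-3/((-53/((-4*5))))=-60/53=-1.13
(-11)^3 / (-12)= 1331 / 12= 110.92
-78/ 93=-26/ 31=-0.84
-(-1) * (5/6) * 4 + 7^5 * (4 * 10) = 2016850/3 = 672283.33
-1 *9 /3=-3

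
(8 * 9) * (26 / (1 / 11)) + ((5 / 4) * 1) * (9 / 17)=1400301 / 68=20592.66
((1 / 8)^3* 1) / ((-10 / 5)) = -1 / 1024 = -0.00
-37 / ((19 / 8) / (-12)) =3552 / 19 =186.95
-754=-754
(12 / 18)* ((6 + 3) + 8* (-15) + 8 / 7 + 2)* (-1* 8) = 12080 / 21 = 575.24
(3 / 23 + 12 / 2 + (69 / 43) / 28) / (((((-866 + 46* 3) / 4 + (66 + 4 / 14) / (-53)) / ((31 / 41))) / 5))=-156405385 / 1225228584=-0.13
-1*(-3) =3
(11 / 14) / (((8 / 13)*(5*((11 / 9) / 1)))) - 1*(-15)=8517 / 560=15.21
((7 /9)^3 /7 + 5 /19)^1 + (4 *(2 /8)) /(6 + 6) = 0.41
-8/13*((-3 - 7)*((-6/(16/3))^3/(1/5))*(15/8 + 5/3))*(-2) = 516375/1664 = 310.32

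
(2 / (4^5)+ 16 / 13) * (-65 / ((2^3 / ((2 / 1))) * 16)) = -41025 / 32768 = -1.25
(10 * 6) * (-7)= -420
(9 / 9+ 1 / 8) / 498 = 3 / 1328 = 0.00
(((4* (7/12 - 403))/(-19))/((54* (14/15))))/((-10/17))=-82093/28728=-2.86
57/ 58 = 0.98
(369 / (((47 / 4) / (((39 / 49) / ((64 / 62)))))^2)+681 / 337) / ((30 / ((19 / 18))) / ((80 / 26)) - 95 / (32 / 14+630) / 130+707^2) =225709690910780739 / 31255249489309964000176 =0.00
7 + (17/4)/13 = 381/52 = 7.33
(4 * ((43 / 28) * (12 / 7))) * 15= 7740 / 49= 157.96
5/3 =1.67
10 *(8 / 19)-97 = -1763 / 19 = -92.79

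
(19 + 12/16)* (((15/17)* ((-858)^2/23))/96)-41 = 72183203/12512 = 5769.12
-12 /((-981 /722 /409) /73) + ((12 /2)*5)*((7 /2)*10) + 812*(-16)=82321982 /327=251749.18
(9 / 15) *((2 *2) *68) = 816 / 5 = 163.20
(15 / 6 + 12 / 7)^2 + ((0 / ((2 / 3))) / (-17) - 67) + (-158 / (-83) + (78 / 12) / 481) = -28484271 / 601916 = -47.32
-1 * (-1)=1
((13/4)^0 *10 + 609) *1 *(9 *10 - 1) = 55091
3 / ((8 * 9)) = 1 / 24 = 0.04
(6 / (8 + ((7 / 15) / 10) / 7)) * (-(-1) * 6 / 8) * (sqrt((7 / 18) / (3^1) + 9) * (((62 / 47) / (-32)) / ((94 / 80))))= -11625 * sqrt(2958) / 10612036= -0.06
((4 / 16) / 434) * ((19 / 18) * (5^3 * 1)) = 2375 / 31248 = 0.08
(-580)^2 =336400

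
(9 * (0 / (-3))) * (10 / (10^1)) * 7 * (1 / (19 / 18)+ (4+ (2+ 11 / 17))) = 0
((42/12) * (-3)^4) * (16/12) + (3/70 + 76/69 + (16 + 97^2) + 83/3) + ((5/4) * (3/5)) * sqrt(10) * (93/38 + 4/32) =1173 * sqrt(10)/608 + 47487647/4830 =9837.91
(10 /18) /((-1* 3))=-5 /27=-0.19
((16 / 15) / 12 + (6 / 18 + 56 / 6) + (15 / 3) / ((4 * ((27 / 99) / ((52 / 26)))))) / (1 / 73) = 124319 / 90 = 1381.32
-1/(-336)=1/336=0.00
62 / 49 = 1.27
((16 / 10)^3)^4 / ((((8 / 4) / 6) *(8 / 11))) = 283467841536 / 244140625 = 1161.08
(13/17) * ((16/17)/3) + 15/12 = 5167/3468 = 1.49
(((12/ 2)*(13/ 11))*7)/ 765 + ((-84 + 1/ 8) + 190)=2382901/ 22440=106.19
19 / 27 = 0.70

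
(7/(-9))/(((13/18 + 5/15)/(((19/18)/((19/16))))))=-112/171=-0.65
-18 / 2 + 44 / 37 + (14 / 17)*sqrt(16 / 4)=-3877 / 629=-6.16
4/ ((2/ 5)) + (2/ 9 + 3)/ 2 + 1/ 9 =211/ 18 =11.72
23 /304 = 0.08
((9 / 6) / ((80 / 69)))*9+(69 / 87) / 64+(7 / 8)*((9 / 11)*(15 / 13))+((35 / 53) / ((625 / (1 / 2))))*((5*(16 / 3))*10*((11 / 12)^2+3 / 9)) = 24017586841 / 1898994240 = 12.65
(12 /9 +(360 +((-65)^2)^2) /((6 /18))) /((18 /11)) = 1767247559 /54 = 32726806.65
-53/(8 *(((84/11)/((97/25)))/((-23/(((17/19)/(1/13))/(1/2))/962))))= 24712787/7143427200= 0.00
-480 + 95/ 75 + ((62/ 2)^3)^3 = 26439622160192.27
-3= -3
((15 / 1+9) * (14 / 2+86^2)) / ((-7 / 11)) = -1954392 / 7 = -279198.86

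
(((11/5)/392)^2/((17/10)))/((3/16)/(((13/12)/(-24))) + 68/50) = -7865/1185978752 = -0.00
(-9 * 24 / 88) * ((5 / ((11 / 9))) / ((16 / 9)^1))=-10935 / 1936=-5.65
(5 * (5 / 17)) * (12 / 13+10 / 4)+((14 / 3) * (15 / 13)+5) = 6815 / 442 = 15.42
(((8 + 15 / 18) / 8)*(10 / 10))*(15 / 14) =265 / 224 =1.18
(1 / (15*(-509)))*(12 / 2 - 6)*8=0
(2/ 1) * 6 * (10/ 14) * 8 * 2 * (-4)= -3840/ 7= -548.57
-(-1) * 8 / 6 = 4 / 3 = 1.33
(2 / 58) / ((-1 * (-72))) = 0.00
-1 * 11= -11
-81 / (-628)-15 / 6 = -1489 / 628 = -2.37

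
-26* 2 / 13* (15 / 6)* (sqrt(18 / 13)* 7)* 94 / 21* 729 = -685260* sqrt(26) / 13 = -268781.09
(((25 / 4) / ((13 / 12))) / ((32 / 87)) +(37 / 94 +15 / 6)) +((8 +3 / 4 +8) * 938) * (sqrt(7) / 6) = 363251 / 19552 +31423 * sqrt(7) / 12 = 6946.70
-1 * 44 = -44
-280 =-280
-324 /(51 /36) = -3888 /17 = -228.71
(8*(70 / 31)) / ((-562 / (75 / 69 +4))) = -32760 / 200353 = -0.16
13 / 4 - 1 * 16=-51 / 4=-12.75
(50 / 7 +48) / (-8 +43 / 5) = 1930 / 21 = 91.90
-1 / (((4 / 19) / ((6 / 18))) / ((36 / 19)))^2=-9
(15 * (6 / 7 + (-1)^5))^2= 225 / 49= 4.59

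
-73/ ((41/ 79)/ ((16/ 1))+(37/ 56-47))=645904/ 409723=1.58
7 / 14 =1 / 2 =0.50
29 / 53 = 0.55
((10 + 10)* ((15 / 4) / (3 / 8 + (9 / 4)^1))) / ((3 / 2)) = 400 / 21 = 19.05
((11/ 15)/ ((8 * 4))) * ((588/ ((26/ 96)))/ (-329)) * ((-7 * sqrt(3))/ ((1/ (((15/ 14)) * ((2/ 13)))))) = 1386 * sqrt(3)/ 7943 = 0.30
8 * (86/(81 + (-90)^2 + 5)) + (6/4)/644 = 455351/5271784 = 0.09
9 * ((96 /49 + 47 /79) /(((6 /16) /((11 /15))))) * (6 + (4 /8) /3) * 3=16096036 /19355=831.62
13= 13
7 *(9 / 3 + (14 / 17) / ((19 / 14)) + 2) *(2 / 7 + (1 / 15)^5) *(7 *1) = 19253282489 / 245278125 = 78.50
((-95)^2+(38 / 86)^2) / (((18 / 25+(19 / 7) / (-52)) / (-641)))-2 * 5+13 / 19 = -1849468788873421 / 213491087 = -8662978.93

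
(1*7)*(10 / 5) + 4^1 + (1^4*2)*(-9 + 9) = 18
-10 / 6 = -1.67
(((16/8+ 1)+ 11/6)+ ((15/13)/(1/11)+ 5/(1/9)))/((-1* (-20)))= 4877/1560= 3.13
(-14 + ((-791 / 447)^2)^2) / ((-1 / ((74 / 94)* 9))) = 29.72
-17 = -17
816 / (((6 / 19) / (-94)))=-242896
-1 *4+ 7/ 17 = -61/ 17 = -3.59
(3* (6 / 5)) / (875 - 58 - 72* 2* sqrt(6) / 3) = 864* sqrt(6) / 3268325 + 14706 / 3268325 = 0.01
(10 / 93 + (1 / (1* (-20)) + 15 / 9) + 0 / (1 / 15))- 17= -9471 / 620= -15.28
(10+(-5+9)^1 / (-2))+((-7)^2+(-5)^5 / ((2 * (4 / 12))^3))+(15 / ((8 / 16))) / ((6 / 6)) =-83679 / 8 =-10459.88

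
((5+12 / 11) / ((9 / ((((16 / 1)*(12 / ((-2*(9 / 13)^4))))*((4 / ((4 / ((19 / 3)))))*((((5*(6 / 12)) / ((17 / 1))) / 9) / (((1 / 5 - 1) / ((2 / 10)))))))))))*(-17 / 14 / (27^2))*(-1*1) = 363581530 / 29831377653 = 0.01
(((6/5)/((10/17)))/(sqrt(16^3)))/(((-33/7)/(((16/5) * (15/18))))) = -119/6600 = -0.02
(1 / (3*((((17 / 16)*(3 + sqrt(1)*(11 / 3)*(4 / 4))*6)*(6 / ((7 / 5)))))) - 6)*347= -7961221 / 3825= -2081.36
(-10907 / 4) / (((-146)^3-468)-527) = 10907 / 12452524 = 0.00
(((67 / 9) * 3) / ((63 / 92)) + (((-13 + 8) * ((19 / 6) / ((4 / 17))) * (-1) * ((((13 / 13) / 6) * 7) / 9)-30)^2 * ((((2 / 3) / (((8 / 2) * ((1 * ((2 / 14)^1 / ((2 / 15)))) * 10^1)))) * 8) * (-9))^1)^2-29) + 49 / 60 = 257090.25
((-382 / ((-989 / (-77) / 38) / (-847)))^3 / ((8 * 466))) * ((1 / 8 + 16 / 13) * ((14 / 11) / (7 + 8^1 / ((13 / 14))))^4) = 14077156526.32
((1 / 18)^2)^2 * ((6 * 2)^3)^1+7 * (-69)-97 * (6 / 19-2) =-319.62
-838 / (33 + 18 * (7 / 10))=-2095 / 114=-18.38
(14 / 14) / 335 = 0.00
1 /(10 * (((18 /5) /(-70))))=-35 /18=-1.94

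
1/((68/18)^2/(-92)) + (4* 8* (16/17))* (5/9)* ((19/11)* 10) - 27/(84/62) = 105198613/400554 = 262.63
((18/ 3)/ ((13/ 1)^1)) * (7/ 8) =21/ 52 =0.40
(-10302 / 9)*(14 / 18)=-24038 / 27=-890.30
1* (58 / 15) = 58 / 15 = 3.87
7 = 7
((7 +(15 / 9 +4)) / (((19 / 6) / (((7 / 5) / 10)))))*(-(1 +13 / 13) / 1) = -28 / 25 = -1.12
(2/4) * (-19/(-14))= 0.68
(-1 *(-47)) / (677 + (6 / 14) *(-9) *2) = 329 / 4685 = 0.07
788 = 788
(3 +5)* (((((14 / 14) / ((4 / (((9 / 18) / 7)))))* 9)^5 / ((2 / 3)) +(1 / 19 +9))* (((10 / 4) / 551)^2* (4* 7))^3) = 2960235886515625 / 213426930160936843108352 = 0.00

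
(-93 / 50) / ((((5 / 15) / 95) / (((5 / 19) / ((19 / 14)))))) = -1953 / 19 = -102.79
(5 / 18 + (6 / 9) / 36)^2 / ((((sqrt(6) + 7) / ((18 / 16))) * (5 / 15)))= 56 / 1161 - 8 * sqrt(6) / 1161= 0.03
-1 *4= -4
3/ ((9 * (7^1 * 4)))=1/ 84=0.01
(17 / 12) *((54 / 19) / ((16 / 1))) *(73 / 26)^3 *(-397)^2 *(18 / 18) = 9380824794009 / 10686208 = 877844.11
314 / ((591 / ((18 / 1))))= 1884 / 197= 9.56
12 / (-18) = -2 / 3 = -0.67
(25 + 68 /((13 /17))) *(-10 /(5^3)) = -2962 /325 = -9.11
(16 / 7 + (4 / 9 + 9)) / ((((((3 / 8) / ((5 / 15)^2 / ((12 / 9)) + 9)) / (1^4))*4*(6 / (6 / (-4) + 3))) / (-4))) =-80551 / 1134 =-71.03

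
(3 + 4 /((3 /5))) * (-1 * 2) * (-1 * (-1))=-58 /3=-19.33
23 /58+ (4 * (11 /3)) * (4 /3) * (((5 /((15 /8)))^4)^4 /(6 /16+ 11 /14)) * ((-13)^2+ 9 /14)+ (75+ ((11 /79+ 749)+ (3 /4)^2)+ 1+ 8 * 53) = 3450254742753696504782671 /184616710782192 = 18688745607.78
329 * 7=2303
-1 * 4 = -4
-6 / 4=-3 / 2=-1.50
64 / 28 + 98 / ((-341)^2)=1861182 / 813967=2.29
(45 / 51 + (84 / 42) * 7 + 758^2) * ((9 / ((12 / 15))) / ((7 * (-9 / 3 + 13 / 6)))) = -263731707 / 238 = -1108116.42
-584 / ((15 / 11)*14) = -3212 / 105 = -30.59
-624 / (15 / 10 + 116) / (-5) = 1248 / 1175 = 1.06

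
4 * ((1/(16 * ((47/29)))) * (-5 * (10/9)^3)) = -36250/34263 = -1.06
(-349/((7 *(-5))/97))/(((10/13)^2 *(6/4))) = 5721157/5250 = 1089.74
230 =230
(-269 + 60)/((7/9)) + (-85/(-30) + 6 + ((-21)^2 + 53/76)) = 181.82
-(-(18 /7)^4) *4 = 174.89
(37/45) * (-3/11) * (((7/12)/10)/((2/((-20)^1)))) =0.13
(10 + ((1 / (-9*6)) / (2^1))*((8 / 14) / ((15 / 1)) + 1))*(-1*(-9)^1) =113291 / 1260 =89.91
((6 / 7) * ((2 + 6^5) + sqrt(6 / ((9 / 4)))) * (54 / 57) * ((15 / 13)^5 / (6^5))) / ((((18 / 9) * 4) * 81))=3125 * sqrt(6) / 14222007072 + 12153125 / 4740669024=0.00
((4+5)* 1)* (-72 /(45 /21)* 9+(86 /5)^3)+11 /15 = 43075.17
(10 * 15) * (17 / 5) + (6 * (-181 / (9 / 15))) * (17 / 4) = -7182.50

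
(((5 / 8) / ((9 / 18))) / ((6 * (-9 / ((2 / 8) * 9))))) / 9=-5 / 864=-0.01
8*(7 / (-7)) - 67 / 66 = -595 / 66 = -9.02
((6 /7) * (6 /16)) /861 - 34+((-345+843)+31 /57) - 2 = 211869311 /458052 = 462.54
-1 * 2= -2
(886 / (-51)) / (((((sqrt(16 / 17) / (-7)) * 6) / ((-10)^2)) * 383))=77525 * sqrt(17) / 58599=5.45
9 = 9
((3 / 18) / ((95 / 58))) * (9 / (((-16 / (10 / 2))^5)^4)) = 1659393310546875 / 22969590572677954319417344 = 0.00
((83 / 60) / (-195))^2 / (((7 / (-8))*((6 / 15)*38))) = -6889 / 1820637000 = -0.00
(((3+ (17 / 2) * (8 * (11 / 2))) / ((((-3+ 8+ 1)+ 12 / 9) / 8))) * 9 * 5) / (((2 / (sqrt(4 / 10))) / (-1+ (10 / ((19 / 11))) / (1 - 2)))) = -2626182 * sqrt(10) / 209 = -39735.49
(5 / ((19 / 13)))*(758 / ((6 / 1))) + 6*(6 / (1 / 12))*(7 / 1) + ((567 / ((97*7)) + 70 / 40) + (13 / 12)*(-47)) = 12561377 / 3686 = 3407.86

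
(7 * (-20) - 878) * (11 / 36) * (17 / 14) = -377.71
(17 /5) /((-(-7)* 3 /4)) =0.65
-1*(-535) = 535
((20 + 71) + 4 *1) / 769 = 95 / 769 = 0.12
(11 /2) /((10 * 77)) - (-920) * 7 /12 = 225403 /420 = 536.67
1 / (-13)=-1 / 13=-0.08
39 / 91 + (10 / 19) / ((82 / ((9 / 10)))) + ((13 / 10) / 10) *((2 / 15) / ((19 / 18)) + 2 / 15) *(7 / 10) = 18730079 / 40897500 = 0.46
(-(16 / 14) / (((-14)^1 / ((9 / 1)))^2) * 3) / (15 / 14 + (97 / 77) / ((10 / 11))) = -1215 / 2107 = -0.58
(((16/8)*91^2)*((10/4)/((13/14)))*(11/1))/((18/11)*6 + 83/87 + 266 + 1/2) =72215220/40823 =1768.98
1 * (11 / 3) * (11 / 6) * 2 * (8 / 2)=484 / 9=53.78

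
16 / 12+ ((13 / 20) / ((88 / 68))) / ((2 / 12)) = 2869 / 660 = 4.35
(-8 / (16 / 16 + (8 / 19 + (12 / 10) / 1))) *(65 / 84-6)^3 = 8037429305 / 18447912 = 435.68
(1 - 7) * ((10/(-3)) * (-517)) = -10340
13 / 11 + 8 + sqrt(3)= sqrt(3) + 101 / 11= 10.91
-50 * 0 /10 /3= 0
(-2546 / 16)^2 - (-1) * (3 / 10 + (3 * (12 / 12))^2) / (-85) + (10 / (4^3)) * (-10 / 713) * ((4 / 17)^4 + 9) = 2412569406807181 / 95280756800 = 25320.64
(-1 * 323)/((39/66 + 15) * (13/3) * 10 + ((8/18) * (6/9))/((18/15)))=-287793/602185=-0.48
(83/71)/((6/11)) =913/426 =2.14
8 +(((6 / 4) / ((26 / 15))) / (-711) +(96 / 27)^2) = 6868171 / 332748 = 20.64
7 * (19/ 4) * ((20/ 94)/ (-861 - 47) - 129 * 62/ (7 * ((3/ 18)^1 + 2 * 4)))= -19455423521/ 4182248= -4651.91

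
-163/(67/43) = -7009/67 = -104.61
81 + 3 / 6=163 / 2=81.50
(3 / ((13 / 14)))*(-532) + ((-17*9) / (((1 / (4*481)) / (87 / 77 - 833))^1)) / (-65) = -18864306528 / 5005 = -3769092.21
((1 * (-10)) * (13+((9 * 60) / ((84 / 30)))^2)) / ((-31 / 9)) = 164082330 / 1519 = 108019.97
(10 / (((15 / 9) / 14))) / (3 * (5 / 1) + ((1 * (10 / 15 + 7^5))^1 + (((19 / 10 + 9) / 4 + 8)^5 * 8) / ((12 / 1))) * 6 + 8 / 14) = 15052800000 / 119789275912043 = 0.00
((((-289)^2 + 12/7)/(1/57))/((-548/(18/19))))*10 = -78928965/959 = -82303.40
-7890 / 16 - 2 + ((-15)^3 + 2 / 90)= -1393237 / 360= -3870.10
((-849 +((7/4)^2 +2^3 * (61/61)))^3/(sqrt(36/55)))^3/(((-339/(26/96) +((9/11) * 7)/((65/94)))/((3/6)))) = 2264889102193112542563341024753395309425 * sqrt(55)/108611957614968832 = 154650256767023614328968.10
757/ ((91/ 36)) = 27252/ 91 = 299.47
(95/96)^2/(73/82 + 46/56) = 518035/905472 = 0.57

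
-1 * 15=-15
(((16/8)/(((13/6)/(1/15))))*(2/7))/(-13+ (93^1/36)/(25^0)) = -96/56875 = -0.00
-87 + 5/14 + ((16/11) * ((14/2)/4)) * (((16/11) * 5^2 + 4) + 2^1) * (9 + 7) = 2775979/1694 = 1638.71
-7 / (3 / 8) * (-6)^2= -672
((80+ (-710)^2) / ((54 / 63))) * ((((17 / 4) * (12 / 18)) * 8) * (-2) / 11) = -26665520 / 11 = -2424138.18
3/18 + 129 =775/6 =129.17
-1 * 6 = -6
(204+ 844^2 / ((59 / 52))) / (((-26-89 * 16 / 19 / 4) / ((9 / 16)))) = -1584037467 / 200600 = -7896.50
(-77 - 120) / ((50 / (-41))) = 161.54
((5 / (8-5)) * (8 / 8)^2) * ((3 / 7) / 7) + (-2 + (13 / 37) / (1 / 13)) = 4840 / 1813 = 2.67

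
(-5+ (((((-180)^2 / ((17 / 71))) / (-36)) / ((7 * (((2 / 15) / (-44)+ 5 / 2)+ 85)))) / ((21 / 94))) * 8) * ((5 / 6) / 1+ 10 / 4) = -27030341050 / 36078063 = -749.22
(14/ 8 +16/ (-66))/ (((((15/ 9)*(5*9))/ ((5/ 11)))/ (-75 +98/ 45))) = -652123/ 980100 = -0.67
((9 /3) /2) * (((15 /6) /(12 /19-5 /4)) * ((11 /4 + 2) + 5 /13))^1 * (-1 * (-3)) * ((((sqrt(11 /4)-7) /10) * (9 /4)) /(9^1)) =319599 /19552-45657 * sqrt(11) /39104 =12.47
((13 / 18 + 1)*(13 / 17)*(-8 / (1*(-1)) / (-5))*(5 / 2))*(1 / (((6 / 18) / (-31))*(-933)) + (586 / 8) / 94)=-41419937 / 8945604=-4.63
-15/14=-1.07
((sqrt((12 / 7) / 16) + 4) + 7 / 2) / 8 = sqrt(21) / 112 + 15 / 16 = 0.98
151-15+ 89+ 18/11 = 2493/11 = 226.64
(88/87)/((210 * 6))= 22/27405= 0.00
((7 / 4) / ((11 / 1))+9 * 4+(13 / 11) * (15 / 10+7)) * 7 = 14231 / 44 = 323.43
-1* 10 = -10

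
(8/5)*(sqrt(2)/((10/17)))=3.85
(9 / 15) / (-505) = -3 / 2525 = -0.00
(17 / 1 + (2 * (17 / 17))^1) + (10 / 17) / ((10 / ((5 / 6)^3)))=19.03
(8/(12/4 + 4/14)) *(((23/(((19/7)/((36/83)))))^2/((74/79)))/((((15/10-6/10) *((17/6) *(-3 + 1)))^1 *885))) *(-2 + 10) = -5743696896/92292422119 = -0.06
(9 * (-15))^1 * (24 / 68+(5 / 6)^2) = -9615 / 68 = -141.40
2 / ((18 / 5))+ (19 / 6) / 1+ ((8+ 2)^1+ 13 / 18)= 130 / 9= 14.44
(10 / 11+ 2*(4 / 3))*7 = 826 / 33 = 25.03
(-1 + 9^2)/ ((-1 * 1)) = -80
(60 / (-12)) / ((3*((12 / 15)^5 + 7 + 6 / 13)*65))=-3125 / 949311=-0.00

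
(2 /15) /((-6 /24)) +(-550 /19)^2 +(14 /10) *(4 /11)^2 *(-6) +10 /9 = 1646064878 /1965645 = 837.42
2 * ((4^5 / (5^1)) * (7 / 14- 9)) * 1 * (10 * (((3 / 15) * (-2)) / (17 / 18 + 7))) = 1752.97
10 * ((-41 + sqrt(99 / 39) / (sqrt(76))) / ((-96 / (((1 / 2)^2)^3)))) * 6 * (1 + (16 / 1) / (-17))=205 / 8704 - 5 * sqrt(8151) / 4299776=0.02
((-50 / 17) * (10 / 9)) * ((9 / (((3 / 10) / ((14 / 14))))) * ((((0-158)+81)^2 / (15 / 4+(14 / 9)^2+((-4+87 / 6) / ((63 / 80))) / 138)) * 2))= -3005640000 / 16201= -185521.88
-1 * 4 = -4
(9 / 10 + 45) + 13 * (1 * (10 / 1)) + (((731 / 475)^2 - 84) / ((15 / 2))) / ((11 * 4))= 6539218118 / 37228125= 175.65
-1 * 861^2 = -741321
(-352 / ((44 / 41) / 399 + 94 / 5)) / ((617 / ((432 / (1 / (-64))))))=838.88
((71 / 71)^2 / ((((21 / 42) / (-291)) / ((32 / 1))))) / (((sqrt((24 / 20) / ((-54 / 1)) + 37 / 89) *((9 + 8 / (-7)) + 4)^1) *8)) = -12222 *sqrt(175330) / 16351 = -312.99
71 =71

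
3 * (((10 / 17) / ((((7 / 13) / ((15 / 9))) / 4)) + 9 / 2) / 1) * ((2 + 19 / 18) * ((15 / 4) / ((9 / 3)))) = 2313575 / 17136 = 135.01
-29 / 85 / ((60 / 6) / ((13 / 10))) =-377 / 8500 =-0.04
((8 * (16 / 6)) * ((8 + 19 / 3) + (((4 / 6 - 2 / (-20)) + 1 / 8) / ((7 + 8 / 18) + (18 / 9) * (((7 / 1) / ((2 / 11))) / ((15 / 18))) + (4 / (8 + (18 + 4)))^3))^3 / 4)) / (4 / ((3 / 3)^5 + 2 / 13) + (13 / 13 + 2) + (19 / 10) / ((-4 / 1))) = 16849708597114095315965 / 330167341864946022636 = 51.03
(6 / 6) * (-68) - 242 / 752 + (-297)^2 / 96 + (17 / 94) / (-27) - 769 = 3310171 / 40608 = 81.52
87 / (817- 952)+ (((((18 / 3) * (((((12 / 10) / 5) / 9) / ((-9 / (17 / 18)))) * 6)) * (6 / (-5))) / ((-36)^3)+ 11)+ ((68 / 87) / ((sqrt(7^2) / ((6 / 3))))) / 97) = 1338158772053 / 129192651000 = 10.36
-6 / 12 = -1 / 2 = -0.50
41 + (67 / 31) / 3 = 3880 / 93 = 41.72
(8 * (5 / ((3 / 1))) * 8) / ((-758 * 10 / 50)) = -800 / 1137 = -0.70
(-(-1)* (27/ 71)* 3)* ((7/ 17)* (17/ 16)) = 567/ 1136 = 0.50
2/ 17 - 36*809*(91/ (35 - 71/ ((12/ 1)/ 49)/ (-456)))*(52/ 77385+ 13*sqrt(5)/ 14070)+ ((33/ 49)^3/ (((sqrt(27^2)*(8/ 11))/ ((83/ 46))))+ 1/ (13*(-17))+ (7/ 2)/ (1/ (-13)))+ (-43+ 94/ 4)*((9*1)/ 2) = -179825002565466976441/ 982200540601520240 - 4488823872*sqrt(5)/ 65324665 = -336.74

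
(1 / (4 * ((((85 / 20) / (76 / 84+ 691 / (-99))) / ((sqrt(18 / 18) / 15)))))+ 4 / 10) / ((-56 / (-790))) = 1312901 / 247401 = 5.31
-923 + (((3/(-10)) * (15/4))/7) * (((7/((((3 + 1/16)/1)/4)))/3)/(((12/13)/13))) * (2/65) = -226187/245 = -923.21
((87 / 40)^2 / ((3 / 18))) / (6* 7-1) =22707 / 32800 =0.69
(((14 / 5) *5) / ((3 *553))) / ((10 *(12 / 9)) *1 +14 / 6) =2 / 3713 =0.00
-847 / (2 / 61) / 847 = -61 / 2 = -30.50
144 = 144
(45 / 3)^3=3375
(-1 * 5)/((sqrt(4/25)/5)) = -62.50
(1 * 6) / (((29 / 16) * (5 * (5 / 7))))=672 / 725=0.93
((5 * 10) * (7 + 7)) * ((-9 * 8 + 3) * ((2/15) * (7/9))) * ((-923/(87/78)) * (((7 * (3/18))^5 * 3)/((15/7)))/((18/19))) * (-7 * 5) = -1057983402908705/2283228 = -463371771.42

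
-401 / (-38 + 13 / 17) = 6817 / 633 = 10.77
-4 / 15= -0.27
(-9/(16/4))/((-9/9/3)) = 27/4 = 6.75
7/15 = 0.47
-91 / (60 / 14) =-637 / 30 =-21.23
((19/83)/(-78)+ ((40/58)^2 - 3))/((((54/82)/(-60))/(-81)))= -16925145630/907439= -18651.55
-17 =-17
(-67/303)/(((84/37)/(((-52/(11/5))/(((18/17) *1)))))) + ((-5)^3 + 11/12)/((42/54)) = -396511207/2519748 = -157.36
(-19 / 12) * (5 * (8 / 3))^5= -486400000 / 729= -667215.36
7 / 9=0.78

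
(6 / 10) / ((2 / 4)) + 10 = 56 / 5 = 11.20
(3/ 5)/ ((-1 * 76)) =-3/ 380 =-0.01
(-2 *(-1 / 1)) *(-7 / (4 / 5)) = -35 / 2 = -17.50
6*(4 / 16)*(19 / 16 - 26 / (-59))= 4611 / 1888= 2.44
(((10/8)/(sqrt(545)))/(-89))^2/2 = 5/27628448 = 0.00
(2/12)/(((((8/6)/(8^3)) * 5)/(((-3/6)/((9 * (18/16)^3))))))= -16384/32805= -0.50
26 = 26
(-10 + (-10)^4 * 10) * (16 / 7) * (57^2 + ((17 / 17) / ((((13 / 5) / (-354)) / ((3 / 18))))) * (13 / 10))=5150684880 / 7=735812125.71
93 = 93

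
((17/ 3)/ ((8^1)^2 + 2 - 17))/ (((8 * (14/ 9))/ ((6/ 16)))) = 153/ 43904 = 0.00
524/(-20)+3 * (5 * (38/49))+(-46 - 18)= -19249/245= -78.57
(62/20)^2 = 961/100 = 9.61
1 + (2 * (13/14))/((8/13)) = 225/56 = 4.02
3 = 3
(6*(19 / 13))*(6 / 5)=684 / 65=10.52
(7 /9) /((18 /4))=14 /81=0.17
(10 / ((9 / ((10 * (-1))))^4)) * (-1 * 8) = -800000 / 6561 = -121.93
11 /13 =0.85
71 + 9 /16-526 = -7271 /16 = -454.44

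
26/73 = 0.36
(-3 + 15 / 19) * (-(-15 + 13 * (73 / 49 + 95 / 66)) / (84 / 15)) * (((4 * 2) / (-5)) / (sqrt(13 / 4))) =-298556 * sqrt(13) / 133133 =-8.09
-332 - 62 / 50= -8331 / 25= -333.24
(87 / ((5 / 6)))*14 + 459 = 1920.60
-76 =-76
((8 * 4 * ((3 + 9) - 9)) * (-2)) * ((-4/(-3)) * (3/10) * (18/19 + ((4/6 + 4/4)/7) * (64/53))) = -3342592/35245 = -94.84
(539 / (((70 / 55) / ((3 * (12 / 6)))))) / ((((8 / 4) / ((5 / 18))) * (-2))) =-4235 / 24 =-176.46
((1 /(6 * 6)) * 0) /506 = 0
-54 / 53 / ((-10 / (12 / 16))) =81 / 1060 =0.08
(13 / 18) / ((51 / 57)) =0.81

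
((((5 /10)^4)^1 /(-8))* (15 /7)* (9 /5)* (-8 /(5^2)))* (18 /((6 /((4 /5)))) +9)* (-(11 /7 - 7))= 29241 /49000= 0.60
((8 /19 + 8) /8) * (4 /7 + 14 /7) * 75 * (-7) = -27000 /19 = -1421.05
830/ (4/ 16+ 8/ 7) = 23240/ 39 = 595.90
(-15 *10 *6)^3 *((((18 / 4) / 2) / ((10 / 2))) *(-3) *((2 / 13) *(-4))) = -7873200000 / 13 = -605630769.23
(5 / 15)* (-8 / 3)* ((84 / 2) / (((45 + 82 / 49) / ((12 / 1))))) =-21952 / 2287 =-9.60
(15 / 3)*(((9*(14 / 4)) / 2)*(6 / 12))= 315 / 8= 39.38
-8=-8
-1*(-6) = 6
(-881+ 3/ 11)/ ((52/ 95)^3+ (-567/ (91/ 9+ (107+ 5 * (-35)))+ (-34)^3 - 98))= 618222247000/ 27651052814561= 0.02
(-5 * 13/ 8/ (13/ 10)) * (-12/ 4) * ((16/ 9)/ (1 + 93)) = 50/ 141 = 0.35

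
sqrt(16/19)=4*sqrt(19)/19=0.92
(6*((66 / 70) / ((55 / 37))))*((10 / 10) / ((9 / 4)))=296 / 175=1.69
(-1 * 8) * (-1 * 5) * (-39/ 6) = -260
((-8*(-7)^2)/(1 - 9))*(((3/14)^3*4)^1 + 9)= 6201/14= 442.93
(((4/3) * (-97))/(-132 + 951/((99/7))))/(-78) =-2134/83343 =-0.03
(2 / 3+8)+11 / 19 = 527 / 57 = 9.25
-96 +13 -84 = -167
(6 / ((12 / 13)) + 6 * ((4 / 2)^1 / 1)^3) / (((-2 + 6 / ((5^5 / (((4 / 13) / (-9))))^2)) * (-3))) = 9.08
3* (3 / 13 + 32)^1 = 1257 / 13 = 96.69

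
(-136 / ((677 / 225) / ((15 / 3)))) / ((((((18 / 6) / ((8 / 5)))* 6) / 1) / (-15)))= 204000 / 677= 301.33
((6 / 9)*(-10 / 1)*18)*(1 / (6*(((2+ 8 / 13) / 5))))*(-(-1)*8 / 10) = -520 / 17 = -30.59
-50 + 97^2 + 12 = 9371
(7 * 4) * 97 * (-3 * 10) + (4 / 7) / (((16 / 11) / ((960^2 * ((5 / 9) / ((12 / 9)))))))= 485640 / 7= 69377.14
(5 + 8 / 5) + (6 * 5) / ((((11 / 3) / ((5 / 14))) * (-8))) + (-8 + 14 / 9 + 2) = 49627 / 27720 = 1.79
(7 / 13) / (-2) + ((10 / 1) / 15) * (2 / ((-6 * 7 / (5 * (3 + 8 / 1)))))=-3301 / 1638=-2.02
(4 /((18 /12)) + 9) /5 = 7 /3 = 2.33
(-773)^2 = 597529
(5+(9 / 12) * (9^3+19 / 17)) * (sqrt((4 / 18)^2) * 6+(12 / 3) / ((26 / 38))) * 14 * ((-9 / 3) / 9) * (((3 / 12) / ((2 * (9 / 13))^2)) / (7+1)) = -14959945 / 49572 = -301.78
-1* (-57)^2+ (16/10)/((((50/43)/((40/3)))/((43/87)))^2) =-27228034597/8515125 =-3197.61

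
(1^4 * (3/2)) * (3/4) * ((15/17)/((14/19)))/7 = 2565/13328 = 0.19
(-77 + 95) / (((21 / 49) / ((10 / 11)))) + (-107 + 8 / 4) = -735 / 11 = -66.82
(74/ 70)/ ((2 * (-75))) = -37/ 5250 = -0.01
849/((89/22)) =18678/89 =209.87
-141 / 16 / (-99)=47 / 528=0.09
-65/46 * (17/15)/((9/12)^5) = -113152/16767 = -6.75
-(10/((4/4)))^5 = -100000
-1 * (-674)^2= -454276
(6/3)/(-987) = -2/987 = -0.00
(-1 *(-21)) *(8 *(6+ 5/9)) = 3304/3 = 1101.33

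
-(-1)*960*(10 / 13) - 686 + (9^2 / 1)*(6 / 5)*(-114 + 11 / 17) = -12116816 / 1105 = -10965.44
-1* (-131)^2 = -17161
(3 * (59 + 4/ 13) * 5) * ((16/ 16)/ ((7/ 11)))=127215/ 91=1397.97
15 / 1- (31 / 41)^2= 24254 / 1681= 14.43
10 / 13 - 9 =-107 / 13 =-8.23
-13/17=-0.76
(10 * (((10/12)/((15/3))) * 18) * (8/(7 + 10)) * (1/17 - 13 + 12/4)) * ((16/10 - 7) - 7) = 502944/289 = 1740.29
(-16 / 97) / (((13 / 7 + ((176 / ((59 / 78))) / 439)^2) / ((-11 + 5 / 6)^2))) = -69895749322588 / 8765277319773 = -7.97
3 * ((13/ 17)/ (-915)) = -13/ 5185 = -0.00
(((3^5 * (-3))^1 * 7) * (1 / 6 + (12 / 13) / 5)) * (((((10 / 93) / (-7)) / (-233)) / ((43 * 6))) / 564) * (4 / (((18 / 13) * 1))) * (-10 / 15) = 137 / 87586098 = 0.00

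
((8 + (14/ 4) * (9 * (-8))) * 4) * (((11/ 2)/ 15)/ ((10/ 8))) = -21472/ 75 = -286.29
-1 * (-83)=83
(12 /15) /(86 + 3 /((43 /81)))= 172 /19705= 0.01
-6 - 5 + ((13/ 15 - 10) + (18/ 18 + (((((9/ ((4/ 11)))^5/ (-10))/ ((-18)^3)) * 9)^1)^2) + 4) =41352327927897563/ 20132659200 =2053992.35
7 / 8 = 0.88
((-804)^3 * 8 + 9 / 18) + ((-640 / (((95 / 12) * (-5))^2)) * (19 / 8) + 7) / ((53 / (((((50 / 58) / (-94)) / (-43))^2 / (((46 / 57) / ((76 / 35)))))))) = -4157747711.50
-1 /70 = -0.01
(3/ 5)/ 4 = 3/ 20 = 0.15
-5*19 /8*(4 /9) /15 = -19 /54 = -0.35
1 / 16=0.06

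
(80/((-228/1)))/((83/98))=-1960/4731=-0.41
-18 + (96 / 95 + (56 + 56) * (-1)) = -12254 / 95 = -128.99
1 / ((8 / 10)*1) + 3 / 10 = 1.55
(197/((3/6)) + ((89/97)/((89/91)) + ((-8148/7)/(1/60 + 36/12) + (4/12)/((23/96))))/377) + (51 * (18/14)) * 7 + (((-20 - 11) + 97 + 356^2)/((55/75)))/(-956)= 18524114719871/27602097094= 671.11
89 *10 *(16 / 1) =14240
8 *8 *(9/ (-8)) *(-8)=576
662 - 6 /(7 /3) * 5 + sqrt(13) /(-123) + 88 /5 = 23336 /35 - sqrt(13) /123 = 666.71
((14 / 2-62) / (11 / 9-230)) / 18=55 / 4118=0.01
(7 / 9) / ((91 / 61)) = 61 / 117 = 0.52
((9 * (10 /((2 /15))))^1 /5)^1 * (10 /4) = 675 /2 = 337.50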